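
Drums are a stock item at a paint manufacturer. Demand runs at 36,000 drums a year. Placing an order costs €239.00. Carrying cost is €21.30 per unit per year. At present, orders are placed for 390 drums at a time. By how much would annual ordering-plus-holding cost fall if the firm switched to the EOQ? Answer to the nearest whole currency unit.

Extra cost ≈ €7,070 per year

EOQ = √(2DS/H) = √(2 × 36,000 × 239 / 21.3) ≈ 898.83.
Cost at Q* = (D/Q*)S + (Q*/2)H = √(2DSH) ≈ €19,144.98.
Cost at Q = 390: (36,000/390)×239 + (390/2)×21.3 = €22,061.54 + €4,153.50 = €26,215.04.
Excess = €26,215.04 − €19,144.98 = €7,070.05.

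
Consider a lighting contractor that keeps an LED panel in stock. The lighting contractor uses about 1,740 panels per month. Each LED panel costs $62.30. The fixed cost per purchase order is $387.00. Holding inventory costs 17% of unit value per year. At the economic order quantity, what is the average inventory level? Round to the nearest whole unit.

Average inventory ≈ 618 panels

Annual demand D = 1,740 × 12 = 20,880.
Holding cost H = 0.17 × $62.30 = $10.5910 per unit per year.
EOQ = √(2DS/H) = √(2 × 20,880 × 387 / 10.591) ≈ 1235.29.
Average inventory = Q*/2 ≈ 1235.29 / 2 = 617.643.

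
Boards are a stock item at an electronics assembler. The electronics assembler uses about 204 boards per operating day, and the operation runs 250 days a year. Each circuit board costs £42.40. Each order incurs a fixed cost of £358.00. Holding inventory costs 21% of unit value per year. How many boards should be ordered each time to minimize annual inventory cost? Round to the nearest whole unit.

Q* ≈ 2,025 boards

Annual demand D = 204 × 250 = 51,000.
Holding cost H = 0.21 × £42.40 = £8.9040 per unit per year.
EOQ = √(2DS / H) = √(2 × 51,000 × 358 / 8.904).
= √(36,516,000 / 8.904) = √4,101,078.1671 ≈ 2025.112.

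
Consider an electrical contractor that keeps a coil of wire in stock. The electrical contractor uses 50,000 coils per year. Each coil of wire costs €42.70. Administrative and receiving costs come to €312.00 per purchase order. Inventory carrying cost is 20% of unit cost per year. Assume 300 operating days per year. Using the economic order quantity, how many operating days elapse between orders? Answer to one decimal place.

Holding cost H = 0.20 × €42.70 = €8.5400 per unit per year.
The optimal lot size = √(2DS/H) = √(2 × 50,000 × 312 / 8.54) ≈ 1911.39.
Cycle time = Q*/D × 300 = 1911.39 / 50,000 × 300 ≈ 11.468 days.

T ≈ 11.5 days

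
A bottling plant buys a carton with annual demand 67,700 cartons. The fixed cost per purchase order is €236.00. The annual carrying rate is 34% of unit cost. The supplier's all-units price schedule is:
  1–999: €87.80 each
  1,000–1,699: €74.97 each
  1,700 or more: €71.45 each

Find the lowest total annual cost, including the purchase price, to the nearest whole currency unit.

TC* ≈ €4,867,212

Holding cost per unit per year at price C is H = 0.34·C.
Evaluate total cost at each tier's feasible EOQ or, if the EOQ is below the tier, at the tier's minimum quantity.
Tier 1 (€87.80): EOQ = 1034.6 exceeds tier's upper bound 999, so this tier is dominated.
EOQ at €74.97 = 1119.6 (feasible in tier 2): TC = 67,700×€74.97 + (67,700/1119.6)×236 + (1119.6/2)×0.34×€74.97 = €5,104,008.64.
EOQ at €71.45 = 1146.9 < 1700, so use break Q=1700: TC = 67,700×€71.45 + (67,700/1700.0)×236 + (1700.0/2)×0.34×€71.45 = €4,867,212.40.
Lowest total cost among the candidates is at Q = 1700.0.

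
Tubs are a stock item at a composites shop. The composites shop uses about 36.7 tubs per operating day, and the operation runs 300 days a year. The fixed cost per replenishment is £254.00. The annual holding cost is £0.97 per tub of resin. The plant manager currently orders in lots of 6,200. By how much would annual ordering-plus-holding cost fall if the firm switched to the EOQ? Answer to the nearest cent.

Extra cost ≈ £1,128.83 per year

Annual demand D = 36.7 × 300 = 11,010.
EOQ = √(2DS/H) = √(2 × 11,010 × 254 / 0.97) ≈ 2401.26.
Cost at Q* = (D/Q*)S + (Q*/2)H = √(2DSH) ≈ £2,329.22.
Cost at Q = 6,200: (11,010/6,200)×254 + (6,200/2)×0.97 = £451.05 + £3,007.00 = £3,458.05.
Excess = £3,458.05 − £2,329.22 = £1,128.83.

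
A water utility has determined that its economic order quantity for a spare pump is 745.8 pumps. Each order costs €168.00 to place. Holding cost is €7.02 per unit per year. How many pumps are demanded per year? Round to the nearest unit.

Squaring Q* = √(2DS/H) gives Q*² = 2DS/H.
From Q* = √(2DS/H): D = Q*²H / (2S) = 745.8² × 7.02 / (2 × 168) = 11620.976.

D ≈ 11,621 pumps per year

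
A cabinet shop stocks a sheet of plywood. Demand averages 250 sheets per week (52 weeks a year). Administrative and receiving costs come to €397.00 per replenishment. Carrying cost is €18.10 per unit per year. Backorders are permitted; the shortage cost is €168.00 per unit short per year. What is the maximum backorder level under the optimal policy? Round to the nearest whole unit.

S* ≈ 77 sheets

Annual demand D = 250 × 52 = 13,000.
With planned backorders, Q* = √(2DS/H) · √((H+B)/B).
√(2DS/H) = √(2 × 13,000 × 397 / 18.1) = 755.166.
√((H+B)/B) = √((18.1+168)/168) = 1.0525.
Q* ≈ 794.806.
S* = Q* · H/(H+B) = 794.806 × 18.1/186.1 ≈ 77.302.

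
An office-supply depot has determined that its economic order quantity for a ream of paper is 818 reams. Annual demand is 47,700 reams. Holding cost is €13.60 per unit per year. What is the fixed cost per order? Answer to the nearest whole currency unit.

Invert the EOQ relation Q*² = 2DS/H.
From Q* = √(2DS/H): S = Q*²H / (2D) = 818² × 13.6 / (2 × 47,700) = 95.3887.

S ≈ €95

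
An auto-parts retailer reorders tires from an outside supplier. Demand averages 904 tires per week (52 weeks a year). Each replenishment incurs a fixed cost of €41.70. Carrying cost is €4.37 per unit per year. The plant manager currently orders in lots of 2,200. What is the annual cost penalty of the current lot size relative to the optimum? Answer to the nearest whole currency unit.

Annual demand D = 904 × 52 = 47,008.
EOQ = √(2DS/H) = √(2 × 47,008 × 41.7 / 4.37) ≈ 947.17.
Cost at Q* = (D/Q*)S + (Q*/2)H = √(2DSH) ≈ €4,139.14.
Cost at Q = 2,200: (47,008/2,200)×41.7 + (2,200/2)×4.37 = €891.02 + €4,807.00 = €5,698.02.
Excess = €5,698.02 − €4,139.14 = €1,558.88.

Extra cost ≈ €1,559 per year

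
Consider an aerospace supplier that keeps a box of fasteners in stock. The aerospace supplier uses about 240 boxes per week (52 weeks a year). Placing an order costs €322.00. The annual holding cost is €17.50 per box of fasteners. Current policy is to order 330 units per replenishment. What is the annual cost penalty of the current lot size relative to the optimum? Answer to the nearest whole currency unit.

Extra cost ≈ €3,205 per year

Annual demand D = 240 × 52 = 12,480.
EOQ = √(2DS/H) = √(2 × 12,480 × 322 / 17.5) ≈ 677.69.
Cost at Q* = (D/Q*)S + (Q*/2)H = √(2DSH) ≈ €11,859.58.
Cost at Q = 330: (12,480/330)×322 + (330/2)×17.5 = €12,177.45 + €2,887.50 = €15,064.95.
Excess = €15,064.95 − €11,859.58 = €3,205.38.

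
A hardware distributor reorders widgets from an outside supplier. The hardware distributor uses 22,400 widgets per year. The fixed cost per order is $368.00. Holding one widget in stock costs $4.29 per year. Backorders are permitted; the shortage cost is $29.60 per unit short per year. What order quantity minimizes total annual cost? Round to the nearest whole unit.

Q* ≈ 2,098 widgets

With planned backorders, Q* = √(2DS/H) · √((H+B)/B).
√(2DS/H) = √(2 × 22,400 × 368 / 4.29) = 1960.353.
√((H+B)/B) = √((4.29+29.6)/29.6) = 1.0700.
Q* ≈ 2097.607.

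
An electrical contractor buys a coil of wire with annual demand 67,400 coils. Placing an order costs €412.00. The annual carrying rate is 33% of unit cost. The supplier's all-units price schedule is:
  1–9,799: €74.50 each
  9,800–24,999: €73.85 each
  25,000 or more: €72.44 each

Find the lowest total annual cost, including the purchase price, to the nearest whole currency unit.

Holding cost per unit per year at price C is H = 0.33·C.
Evaluate total cost at each tier's feasible EOQ or, if the EOQ is below the tier, at the tier's minimum quantity.
EOQ at €74.50 = 1503.0 (feasible in tier 1): TC = 67,400×€74.50 + (67,400/1503.0)×412 + (1503.0/2)×0.33×€74.50 = €5,058,251.21.
EOQ at €73.85 = 1509.6 < 9800, so use break Q=9800: TC = 67,400×€73.85 + (67,400/9800.0)×412 + (9800.0/2)×0.33×€73.85 = €5,099,739.00.
EOQ at €72.44 = 1524.2 < 25000, so use break Q=25000: TC = 67,400×€72.44 + (67,400/25000.0)×412 + (25000.0/2)×0.33×€72.44 = €5,182,381.75.
Lowest total cost among the candidates is at Q = 1503.0.

TC* ≈ €5,058,251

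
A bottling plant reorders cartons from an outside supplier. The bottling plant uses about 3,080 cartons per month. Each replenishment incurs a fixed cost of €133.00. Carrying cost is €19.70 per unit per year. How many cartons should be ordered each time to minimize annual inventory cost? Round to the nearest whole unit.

Q* ≈ 706 cartons

Annual demand D = 3,080 × 12 = 36,960.
EOQ = √(2DS / H) = √(2 × 36,960 × 133 / 19.7).
= √(9,831,360 / 19.7) = √499,053.8071 ≈ 706.437.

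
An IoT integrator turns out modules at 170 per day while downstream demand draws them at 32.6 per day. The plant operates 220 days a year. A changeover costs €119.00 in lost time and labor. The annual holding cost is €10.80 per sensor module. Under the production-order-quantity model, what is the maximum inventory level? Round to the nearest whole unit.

I_max ≈ 357 modules

Annual demand D = 32.6 × 220 = 7,172.
Production build-up factor (1 − d/p) = 1 − 32.6/170 = 0.8082.
Q* = √(2DS / (H(1 − d/p))) = √(2 × 7,172 × 119 / (10.8 × 0.8082)).
= √(1,706,936 / 8.7289) ≈ 442.209.
Maximum inventory = Q*(1 − d/p) = 442.209 × 0.8082 ≈ 357.409.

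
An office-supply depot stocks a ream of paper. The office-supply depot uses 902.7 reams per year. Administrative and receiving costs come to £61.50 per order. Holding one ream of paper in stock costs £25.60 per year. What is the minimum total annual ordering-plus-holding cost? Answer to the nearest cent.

The optimal lot size = √(2DS/H) = √(2 × 902.7 × 61.5 / 25.6) ≈ 65.86.
At Q*, ordering cost (D/Q*)S equals holding cost (Q*/2)H, each = √(DSH/2).
Minimum total = √(2DSH) = √(2 × 902.7 × 61.5 × 25.6) ≈ 1685.948.

TC* ≈ £1,685.95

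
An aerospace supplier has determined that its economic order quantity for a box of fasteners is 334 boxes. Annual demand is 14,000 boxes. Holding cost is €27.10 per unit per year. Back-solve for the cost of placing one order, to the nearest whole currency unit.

S ≈ €108

The basic EOQ model gives Q* = √(2DS/H); rearrange for the unknown.
From Q* = √(2DS/H): S = Q*²H / (2D) = 334² × 27.1 / (2 × 14,000) = 107.9703.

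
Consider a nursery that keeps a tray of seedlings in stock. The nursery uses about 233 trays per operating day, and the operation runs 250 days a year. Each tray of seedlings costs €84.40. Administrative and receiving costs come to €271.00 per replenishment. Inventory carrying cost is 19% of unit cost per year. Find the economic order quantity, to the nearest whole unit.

Q* ≈ 1,403 trays

Annual demand D = 233 × 250 = 58,250.
Holding cost H = 0.19 × €84.40 = €16.0360 per unit per year.
EOQ = √(2DS / H) = √(2 × 58,250 × 271 / 16.036).
= √(31,571,500 / 16.036) = √1,968,788.9748 ≈ 1403.135.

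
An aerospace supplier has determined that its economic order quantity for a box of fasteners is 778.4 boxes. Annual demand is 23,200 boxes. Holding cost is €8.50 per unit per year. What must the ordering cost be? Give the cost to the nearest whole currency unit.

Squaring Q* = √(2DS/H) gives Q*² = 2DS/H.
From Q* = √(2DS/H): S = Q*²H / (2D) = 778.4² × 8.5 / (2 × 23,200) = 110.9958.

S ≈ €111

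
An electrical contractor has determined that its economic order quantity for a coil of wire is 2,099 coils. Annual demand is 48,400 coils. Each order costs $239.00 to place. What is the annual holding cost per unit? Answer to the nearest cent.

H ≈ $5.25

The basic EOQ model gives Q* = √(2DS/H); rearrange for the unknown.
From Q* = √(2DS/H): H = 2DS / Q*² = 2 × 48,400 × 239 / 2,099² = 5.2511.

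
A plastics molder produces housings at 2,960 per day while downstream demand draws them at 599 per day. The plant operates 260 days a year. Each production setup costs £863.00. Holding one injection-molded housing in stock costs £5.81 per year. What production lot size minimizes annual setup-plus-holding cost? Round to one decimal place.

Q* ≈ 7,616.1 housings

Annual demand D = 599 × 260 = 155,740.
Production build-up factor (1 − d/p) = 1 − 599/2,960 = 0.7976.
Q* = √(2DS / (H(1 − d/p))) = √(2 × 155,740 × 863 / (5.81 × 0.7976)).
= √(268,807,240 / 4.6343) ≈ 7616.059.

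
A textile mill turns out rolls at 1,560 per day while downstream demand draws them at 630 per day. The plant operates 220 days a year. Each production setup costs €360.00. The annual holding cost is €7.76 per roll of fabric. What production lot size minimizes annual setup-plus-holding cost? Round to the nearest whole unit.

Q* ≈ 4,644 rolls

Annual demand D = 630 × 220 = 138,600.
Production build-up factor (1 − d/p) = 1 − 630/1,560 = 0.5962.
Q* = √(2DS / (H(1 − d/p))) = √(2 × 138,600 × 360 / (7.76 × 0.5962)).
= √(99,792,000 / 4.6262) ≈ 4644.488.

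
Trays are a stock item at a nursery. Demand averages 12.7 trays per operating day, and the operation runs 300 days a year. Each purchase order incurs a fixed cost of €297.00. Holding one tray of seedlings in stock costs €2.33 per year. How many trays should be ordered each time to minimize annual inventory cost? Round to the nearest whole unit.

Annual demand D = 12.7 × 300 = 3,810.
EOQ = √(2DS / H) = √(2 × 3,810 × 297 / 2.33).
= √(2,263,140 / 2.33) = √971,304.721 ≈ 985.548.

Q* ≈ 986 trays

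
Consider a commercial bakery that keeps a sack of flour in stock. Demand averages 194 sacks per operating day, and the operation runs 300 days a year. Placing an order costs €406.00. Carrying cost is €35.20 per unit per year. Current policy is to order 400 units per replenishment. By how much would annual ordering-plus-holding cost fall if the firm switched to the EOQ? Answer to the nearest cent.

Extra cost ≈ €25,327.03 per year

Annual demand D = 194 × 300 = 58,200.
EOQ = √(2DS/H) = √(2 × 58,200 × 406 / 35.2) ≈ 1158.69.
Cost at Q* = (D/Q*)S + (Q*/2)H = √(2DSH) ≈ €40,785.97.
Cost at Q = 400: (58,200/400)×406 + (400/2)×35.2 = €59,073.00 + €7,040.00 = €66,113.00.
Excess = €66,113.00 − €40,785.97 = €25,327.03.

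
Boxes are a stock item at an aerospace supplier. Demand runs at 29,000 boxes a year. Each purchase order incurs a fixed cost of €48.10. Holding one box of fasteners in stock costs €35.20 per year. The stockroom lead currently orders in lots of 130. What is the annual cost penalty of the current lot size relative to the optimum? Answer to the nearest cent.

Extra cost ≈ €3,108.36 per year

EOQ = √(2DS/H) = √(2 × 29,000 × 48.1 / 35.2) ≈ 281.52.
Cost at Q* = (D/Q*)S + (Q*/2)H = √(2DSH) ≈ €9,909.64.
Cost at Q = 130: (29,000/130)×48.1 + (130/2)×35.2 = €10,730.00 + €2,288.00 = €13,018.00.
Excess = €13,018.00 − €9,909.64 = €3,108.36.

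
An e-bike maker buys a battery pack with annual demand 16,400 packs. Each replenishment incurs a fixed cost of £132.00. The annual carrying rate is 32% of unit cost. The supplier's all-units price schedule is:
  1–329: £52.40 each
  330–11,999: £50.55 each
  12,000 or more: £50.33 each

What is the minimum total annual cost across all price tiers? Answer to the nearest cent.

Holding cost per unit per year at price C is H = 0.32·C.
For each price level, check whether its EOQ is feasible; otherwise the best quantity at that price is the breakpoint.
Tier 1 (£52.40): EOQ = 508.1 exceeds tier's upper bound 329, so this tier is dominated.
EOQ at £50.55 = 517.4 (feasible in tier 2): TC = 16,400×£50.55 + (16,400/517.4)×132 + (517.4/2)×0.32×£50.55 = £837,388.73.
EOQ at £50.33 = 518.5 < 12000, so use break Q=12000: TC = 16,400×£50.33 + (16,400/12000.0)×132 + (12000.0/2)×0.32×£50.33 = £922,226.00.
Lowest total cost among the candidates is at Q = 517.4.

TC* ≈ £837,388.73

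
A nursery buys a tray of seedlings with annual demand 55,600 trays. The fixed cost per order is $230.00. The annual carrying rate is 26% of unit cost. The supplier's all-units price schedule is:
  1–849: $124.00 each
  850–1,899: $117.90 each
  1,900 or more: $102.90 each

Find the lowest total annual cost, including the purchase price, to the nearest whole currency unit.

TC* ≈ $5,753,387

Holding cost per unit per year at price C is H = 0.26·C.
Evaluate total cost at each tier's feasible EOQ or, if the EOQ is below the tier, at the tier's minimum quantity.
Tier 1 ($124.00): EOQ = 890.7 exceeds tier's upper bound 849, so this tier is dominated.
EOQ at $117.90 = 913.4 (feasible in tier 2): TC = 55,600×$117.90 + (55,600/913.4)×230 + (913.4/2)×0.26×$117.90 = $6,583,240.12.
EOQ at $102.90 = 977.7 < 1900, so use break Q=1900: TC = 55,600×$102.90 + (55,600/1900.0)×230 + (1900.0/2)×0.26×$102.90 = $5,753,386.83.
Lowest total cost among the candidates is at Q = 1900.0.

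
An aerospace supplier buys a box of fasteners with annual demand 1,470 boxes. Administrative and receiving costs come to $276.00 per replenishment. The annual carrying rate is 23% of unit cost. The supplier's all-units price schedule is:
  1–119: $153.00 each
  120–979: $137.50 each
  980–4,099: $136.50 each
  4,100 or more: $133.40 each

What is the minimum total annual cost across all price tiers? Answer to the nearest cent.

TC* ≈ $207,190.75

Holding cost per unit per year at price C is H = 0.23·C.
For each price level, check whether its EOQ is feasible; otherwise the best quantity at that price is the breakpoint.
Tier 1 ($153.00): EOQ = 151.9 exceeds tier's upper bound 119, so this tier is dominated.
EOQ at $137.50 = 160.2 (feasible in tier 2): TC = 1,470×$137.50 + (1,470/160.2)×276 + (160.2/2)×0.23×$137.50 = $207,190.75.
EOQ at $136.50 = 160.8 < 980, so use break Q=980: TC = 1,470×$136.50 + (1,470/980.0)×276 + (980.0/2)×0.23×$136.50 = $216,452.55.
EOQ at $133.40 = 162.6 < 4100, so use break Q=4100: TC = 1,470×$133.40 + (1,470/4100.0)×276 + (4100.0/2)×0.23×$133.40 = $259,095.06.
Lowest total cost among the candidates is at Q = 160.2.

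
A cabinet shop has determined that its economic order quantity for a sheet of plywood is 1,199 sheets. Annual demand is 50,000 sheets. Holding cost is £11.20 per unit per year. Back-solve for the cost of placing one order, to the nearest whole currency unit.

Invert the EOQ relation Q*² = 2DS/H.
From Q* = √(2DS/H): S = Q*²H / (2D) = 1,199² × 11.2 / (2 × 50,000) = 161.0113.

S ≈ £161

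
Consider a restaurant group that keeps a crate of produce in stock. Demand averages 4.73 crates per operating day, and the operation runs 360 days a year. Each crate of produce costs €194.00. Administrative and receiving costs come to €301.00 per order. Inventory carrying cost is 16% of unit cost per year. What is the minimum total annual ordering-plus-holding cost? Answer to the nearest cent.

TC* ≈ €5,640.80

Annual demand D = 4.73 × 360 = 1,702.8.
Holding cost H = 0.16 × €194.00 = €31.0400 per unit per year.
The optimal lot size = √(2DS/H) = √(2 × 1,702.8 × 301 / 31.04) ≈ 181.73.
At the optimum the two cost components are equal, so total cost = 2·(Q*/2)H = Q*·H.
Minimum total = √(2DSH) = √(2 × 1,702.8 × 301 × 31.04) ≈ 5640.803.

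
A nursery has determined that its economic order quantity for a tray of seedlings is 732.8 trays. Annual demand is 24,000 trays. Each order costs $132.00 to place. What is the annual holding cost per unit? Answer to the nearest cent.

H ≈ $11.80

Invert the EOQ relation Q*² = 2DS/H.
From Q* = √(2DS/H): H = 2DS / Q*² = 2 × 24,000 × 132 / 732.8² = 11.7990.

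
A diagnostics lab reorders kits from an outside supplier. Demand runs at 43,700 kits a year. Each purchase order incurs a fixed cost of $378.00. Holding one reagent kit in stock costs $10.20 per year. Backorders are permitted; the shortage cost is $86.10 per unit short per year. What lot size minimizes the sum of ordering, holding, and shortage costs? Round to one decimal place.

Q* ≈ 1,903.3 kits

With planned backorders, Q* = √(2DS/H) · √((H+B)/B).
√(2DS/H) = √(2 × 43,700 × 378 / 10.2) = 1799.706.
√((H+B)/B) = √((10.2+86.1)/86.1) = 1.0576.
Q* ≈ 1903.326.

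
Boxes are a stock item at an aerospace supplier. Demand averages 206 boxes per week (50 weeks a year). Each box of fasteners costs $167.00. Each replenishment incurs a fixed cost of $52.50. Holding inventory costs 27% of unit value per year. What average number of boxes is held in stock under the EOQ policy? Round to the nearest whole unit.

Annual demand D = 206 × 50 = 10,300.
Holding cost H = 0.27 × $167.00 = $45.0900 per unit per year.
The optimal lot size = √(2DS/H) = √(2 × 10,300 × 52.5 / 45.09) ≈ 154.87.
Average inventory = Q*/2 ≈ 154.87 / 2 = 77.436.

Average inventory ≈ 77 boxes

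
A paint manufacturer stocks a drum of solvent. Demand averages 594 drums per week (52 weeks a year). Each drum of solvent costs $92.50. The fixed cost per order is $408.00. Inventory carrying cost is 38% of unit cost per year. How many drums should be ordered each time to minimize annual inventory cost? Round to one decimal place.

Annual demand D = 594 × 52 = 30,888.
Holding cost H = 0.38 × $92.50 = $35.1500 per unit per year.
EOQ = √(2DS / H) = √(2 × 30,888 × 408 / 35.15).
= √(25,204,608 / 35.15) = √717,058.5491 ≈ 846.793.

Q* ≈ 846.8 drums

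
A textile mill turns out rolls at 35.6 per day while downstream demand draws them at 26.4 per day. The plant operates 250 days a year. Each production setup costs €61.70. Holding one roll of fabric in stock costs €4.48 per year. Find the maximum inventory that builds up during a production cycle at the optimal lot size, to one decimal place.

I_max ≈ 216.8 rolls

Annual demand D = 26.4 × 250 = 6,600.
Production build-up factor (1 − d/p) = 1 − 26.4/35.6 = 0.2584.
Q* = √(2DS / (H(1 − d/p))) = √(2 × 6,600 × 61.7 / (4.48 × 0.2584)).
= √(814,440 / 1.1578) ≈ 838.729.
Maximum inventory = Q*(1 − d/p) = 838.729 × 0.2584 ≈ 216.750.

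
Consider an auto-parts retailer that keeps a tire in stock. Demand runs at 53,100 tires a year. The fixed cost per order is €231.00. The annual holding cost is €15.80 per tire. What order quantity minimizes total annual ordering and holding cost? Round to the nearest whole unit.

Q* ≈ 1,246 tires

EOQ = √(2DS / H) = √(2 × 53,100 × 231 / 15.8).
= √(24,532,200 / 15.8) = √1,552,670.8861 ≈ 1246.062.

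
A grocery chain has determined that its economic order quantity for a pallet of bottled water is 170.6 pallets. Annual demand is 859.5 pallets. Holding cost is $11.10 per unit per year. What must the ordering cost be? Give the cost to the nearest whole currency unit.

The basic EOQ model gives Q* = √(2DS/H); rearrange for the unknown.
From Q* = √(2DS/H): S = Q*²H / (2D) = 170.6² × 11.1 / (2 × 859.5) = 187.9339.

S ≈ $188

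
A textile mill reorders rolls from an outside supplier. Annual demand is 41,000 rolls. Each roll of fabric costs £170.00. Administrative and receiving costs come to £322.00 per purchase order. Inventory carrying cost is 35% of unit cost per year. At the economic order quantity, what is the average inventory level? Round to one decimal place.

Holding cost H = 0.35 × £170.00 = £59.5000 per unit per year.
EOQ = √(2DS/H) = √(2 × 41,000 × 322 / 59.5) ≈ 666.16.
Average inventory = Q*/2 ≈ 666.16 / 2 = 333.078.

Average inventory ≈ 333.1 rolls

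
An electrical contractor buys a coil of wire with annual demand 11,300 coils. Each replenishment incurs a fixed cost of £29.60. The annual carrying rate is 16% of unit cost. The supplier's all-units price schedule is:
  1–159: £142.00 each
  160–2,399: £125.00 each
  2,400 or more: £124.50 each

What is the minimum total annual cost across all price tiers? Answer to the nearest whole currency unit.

TC* ≈ £1,416,158

Holding cost per unit per year at price C is H = 0.16·C.
Candidates are each tier's EOQ (if it falls in that tier) and each price-break quantity.
Tier 1 (£142.00): EOQ = 171.6 exceeds tier's upper bound 159, so this tier is dominated.
EOQ at £125.00 = 182.9 (feasible in tier 2): TC = 11,300×£125.00 + (11,300/182.9)×29.6 + (182.9/2)×0.16×£125.00 = £1,416,157.76.
EOQ at £124.50 = 183.3 < 2400, so use break Q=2400: TC = 11,300×£124.50 + (11,300/2400.0)×29.6 + (2400.0/2)×0.16×£124.50 = £1,430,893.37.
Lowest total cost among the candidates is at Q = 182.9.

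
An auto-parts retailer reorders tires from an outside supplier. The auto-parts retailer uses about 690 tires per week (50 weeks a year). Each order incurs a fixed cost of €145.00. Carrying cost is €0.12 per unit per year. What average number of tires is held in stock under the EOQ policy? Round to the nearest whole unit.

Average inventory ≈ 4,565 tires

Annual demand D = 690 × 50 = 34,500.
Q* = √(2DS/H) = √(2 × 34,500 × 145 / 0.12) ≈ 9130.99.
Average inventory = Q*/2 ≈ 9130.99 / 2 = 4565.496.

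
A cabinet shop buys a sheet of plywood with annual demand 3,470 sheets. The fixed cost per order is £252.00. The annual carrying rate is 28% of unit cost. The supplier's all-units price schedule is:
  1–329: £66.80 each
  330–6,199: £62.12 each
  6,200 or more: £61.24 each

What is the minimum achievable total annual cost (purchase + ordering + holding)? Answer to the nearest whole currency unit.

TC* ≈ £221,076

Holding cost per unit per year at price C is H = 0.28·C.
For each price level, check whether its EOQ is feasible; otherwise the best quantity at that price is the breakpoint.
EOQ at £66.80 = 305.8 (feasible in tier 1): TC = 3,470×£66.80 + (3,470/305.8)×252 + (305.8/2)×0.28×£66.80 = £237,515.36.
EOQ at £62.12 = 317.1 < 330, so use break Q=330: TC = 3,470×£62.12 + (3,470/330.0)×252 + (330.0/2)×0.28×£62.12 = £221,076.16.
EOQ at £61.24 = 319.4 < 6200, so use break Q=6200: TC = 3,470×£61.24 + (3,470/6200.0)×252 + (6200.0/2)×0.28×£61.24 = £265,800.16.
Lowest total cost among the candidates is at Q = 330.0.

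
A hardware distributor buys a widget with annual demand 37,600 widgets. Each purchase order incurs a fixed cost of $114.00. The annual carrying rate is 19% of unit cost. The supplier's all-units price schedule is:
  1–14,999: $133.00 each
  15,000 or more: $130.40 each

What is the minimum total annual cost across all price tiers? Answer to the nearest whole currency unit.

TC* ≈ $5,015,519

Holding cost per unit per year at price C is H = 0.19·C.
Evaluate total cost at each tier's feasible EOQ or, if the EOQ is below the tier, at the tier's minimum quantity.
EOQ at $133.00 = 582.5 (feasible in tier 1): TC = 37,600×$133.00 + (37,600/582.5)×114 + (582.5/2)×0.19×$133.00 = $5,015,518.51.
EOQ at $130.40 = 588.2 < 15000, so use break Q=15000: TC = 37,600×$130.40 + (37,600/15000.0)×114 + (15000.0/2)×0.19×$130.40 = $5,089,145.76.
Lowest total cost among the candidates is at Q = 582.5.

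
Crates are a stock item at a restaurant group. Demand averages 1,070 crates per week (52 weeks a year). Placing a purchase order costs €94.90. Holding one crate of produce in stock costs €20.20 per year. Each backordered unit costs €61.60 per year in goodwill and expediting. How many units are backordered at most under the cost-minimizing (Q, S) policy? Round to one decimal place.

Annual demand D = 1,070 × 52 = 55,640.
With planned backorders, Q* = √(2DS/H) · √((H+B)/B).
√(2DS/H) = √(2 × 55,640 × 94.9 / 20.2) = 723.046.
√((H+B)/B) = √((20.2+61.6)/61.6) = 1.1524.
Q* ≈ 833.206.
S* = Q* · H/(H+B) = 833.206 × 20.2/81.8 ≈ 205.755.

S* ≈ 205.8 crates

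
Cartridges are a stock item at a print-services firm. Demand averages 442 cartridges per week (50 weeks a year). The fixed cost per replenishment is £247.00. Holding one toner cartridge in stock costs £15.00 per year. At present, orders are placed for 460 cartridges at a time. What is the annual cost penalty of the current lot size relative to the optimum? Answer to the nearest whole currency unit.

Extra cost ≈ £2,520 per year

Annual demand D = 442 × 50 = 22,100.
EOQ = √(2DS/H) = √(2 × 22,100 × 247 / 15) ≈ 853.13.
Cost at Q* = (D/Q*)S + (Q*/2)H = √(2DSH) ≈ £12,796.91.
Cost at Q = 460: (22,100/460)×247 + (460/2)×15 = £11,866.74 + £3,450.00 = £15,316.74.
Excess = £15,316.74 − £12,796.91 = £2,519.83.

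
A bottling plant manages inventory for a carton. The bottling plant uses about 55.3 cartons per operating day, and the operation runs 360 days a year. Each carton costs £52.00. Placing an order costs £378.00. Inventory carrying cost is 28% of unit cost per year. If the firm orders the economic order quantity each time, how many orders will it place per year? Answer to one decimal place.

N ≈ 19.6 orders per year

Annual demand D = 55.3 × 360 = 19,908.
Holding cost H = 0.28 × £52.00 = £14.5600 per unit per year.
Q* = √(2DS/H) = √(2 × 19,908 × 378 / 14.56) ≈ 1016.70.
Orders per year = D / Q* = 19,908 / 1016.70 ≈ 19.581.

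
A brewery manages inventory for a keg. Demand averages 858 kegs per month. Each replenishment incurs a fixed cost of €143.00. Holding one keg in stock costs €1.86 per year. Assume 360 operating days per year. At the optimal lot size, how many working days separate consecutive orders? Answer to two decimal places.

T ≈ 43.99 days

Annual demand D = 858 × 12 = 10,296.
The optimal lot size = √(2DS/H) = √(2 × 10,296 × 143 / 1.86) ≈ 1258.23.
Cycle time = Q*/D × 360 = 1258.23 / 10,296 × 360 ≈ 43.994 days.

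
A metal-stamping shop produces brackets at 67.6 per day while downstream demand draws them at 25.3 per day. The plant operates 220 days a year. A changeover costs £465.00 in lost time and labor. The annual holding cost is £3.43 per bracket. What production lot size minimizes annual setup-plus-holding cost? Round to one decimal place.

Annual demand D = 25.3 × 220 = 5,566.
Production build-up factor (1 − d/p) = 1 − 25.3/67.6 = 0.6257.
Q* = √(2DS / (H(1 − d/p))) = √(2 × 5,566 × 465 / (3.43 × 0.6257)).
= √(5,176,380 / 2.1463) ≈ 1552.992.

Q* ≈ 1,553.0 brackets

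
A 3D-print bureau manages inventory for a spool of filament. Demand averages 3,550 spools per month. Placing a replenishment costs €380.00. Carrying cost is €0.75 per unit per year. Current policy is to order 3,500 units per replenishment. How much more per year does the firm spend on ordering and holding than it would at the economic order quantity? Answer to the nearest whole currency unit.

Annual demand D = 3,550 × 12 = 42,600.
EOQ = √(2DS/H) = √(2 × 42,600 × 380 / 0.75) ≈ 6570.24.
Cost at Q* = (D/Q*)S + (Q*/2)H = √(2DSH) ≈ €4,927.68.
Cost at Q = 3,500: (42,600/3,500)×380 + (3,500/2)×0.75 = €4,625.14 + €1,312.50 = €5,937.64.
Excess = €5,937.64 − €4,927.68 = €1,009.97.

Extra cost ≈ €1,010 per year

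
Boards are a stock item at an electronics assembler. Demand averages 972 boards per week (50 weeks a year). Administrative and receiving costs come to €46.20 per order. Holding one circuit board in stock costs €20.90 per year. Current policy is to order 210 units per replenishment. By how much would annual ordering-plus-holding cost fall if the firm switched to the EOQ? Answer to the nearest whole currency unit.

Annual demand D = 972 × 50 = 48,600.
EOQ = √(2DS/H) = √(2 × 48,600 × 46.2 / 20.9) ≈ 463.53.
Cost at Q* = (D/Q*)S + (Q*/2)H = √(2DSH) ≈ €9,687.85.
Cost at Q = 210: (48,600/210)×46.2 + (210/2)×20.9 = €10,692.00 + €2,194.50 = €12,886.50.
Excess = €12,886.50 − €9,687.85 = €3,198.65.

Extra cost ≈ €3,199 per year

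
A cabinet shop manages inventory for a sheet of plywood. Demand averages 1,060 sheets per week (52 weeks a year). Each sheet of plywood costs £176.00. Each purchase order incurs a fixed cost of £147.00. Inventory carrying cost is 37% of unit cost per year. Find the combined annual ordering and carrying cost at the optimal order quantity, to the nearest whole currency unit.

Annual demand D = 1,060 × 52 = 55,120.
Holding cost H = 0.37 × £176.00 = £65.1200 per unit per year.
Q* = √(2DS/H) = √(2 × 55,120 × 147 / 65.12) ≈ 498.85.
At Q*, ordering cost (D/Q*)S equals holding cost (Q*/2)H, each = √(DSH/2).
Minimum total = √(2DSH) = √(2 × 55,120 × 147 × 65.12) ≈ 32485.194.

TC* ≈ £32,485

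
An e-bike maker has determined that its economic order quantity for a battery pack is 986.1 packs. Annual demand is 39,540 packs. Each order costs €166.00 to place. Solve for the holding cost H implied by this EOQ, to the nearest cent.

Invert the EOQ relation Q*² = 2DS/H.
From Q* = √(2DS/H): H = 2DS / Q*² = 2 × 39,540 × 166 / 986.1² = 13.5000.

H ≈ €13.50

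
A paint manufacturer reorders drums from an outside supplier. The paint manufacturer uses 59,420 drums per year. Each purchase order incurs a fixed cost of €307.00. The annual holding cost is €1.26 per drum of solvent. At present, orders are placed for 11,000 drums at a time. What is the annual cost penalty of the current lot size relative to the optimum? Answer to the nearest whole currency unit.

Extra cost ≈ €1,808 per year

EOQ = √(2DS/H) = √(2 × 59,420 × 307 / 1.26) ≈ 5381.03.
Cost at Q* = (D/Q*)S + (Q*/2)H = √(2DSH) ≈ €6,780.10.
Cost at Q = 11,000: (59,420/11,000)×307 + (11,000/2)×1.26 = €1,658.36 + €6,930.00 = €8,588.36.
Excess = €8,588.36 − €6,780.10 = €1,808.26.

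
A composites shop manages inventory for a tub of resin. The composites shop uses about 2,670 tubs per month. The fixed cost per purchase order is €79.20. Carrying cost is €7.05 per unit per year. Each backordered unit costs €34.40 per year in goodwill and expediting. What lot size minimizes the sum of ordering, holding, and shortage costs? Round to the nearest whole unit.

Q* ≈ 931 tubs

Annual demand D = 2,670 × 12 = 32,040.
With planned backorders, Q* = √(2DS/H) · √((H+B)/B).
√(2DS/H) = √(2 × 32,040 × 79.2 / 7.05) = 848.456.
√((H+B)/B) = √((7.05+34.4)/34.4) = 1.0977.
Q* ≈ 931.349.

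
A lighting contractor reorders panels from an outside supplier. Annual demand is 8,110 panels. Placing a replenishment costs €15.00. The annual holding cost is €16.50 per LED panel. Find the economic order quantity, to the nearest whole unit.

Q* ≈ 121 panels

EOQ = √(2DS / H) = √(2 × 8,110 × 15 / 16.5).
= √(243,300 / 16.5) = √14,745.4545 ≈ 121.431.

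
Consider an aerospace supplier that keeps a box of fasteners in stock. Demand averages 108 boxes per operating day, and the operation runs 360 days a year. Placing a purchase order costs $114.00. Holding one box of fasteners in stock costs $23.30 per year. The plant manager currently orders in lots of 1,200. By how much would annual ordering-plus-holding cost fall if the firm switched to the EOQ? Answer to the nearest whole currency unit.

Extra cost ≈ $3,302 per year

Annual demand D = 108 × 360 = 38,880.
EOQ = √(2DS/H) = √(2 × 38,880 × 114 / 23.3) ≈ 616.81.
Cost at Q* = (D/Q*)S + (Q*/2)H = √(2DSH) ≈ $14,371.71.
Cost at Q = 1,200: (38,880/1,200)×114 + (1,200/2)×23.3 = $3,693.60 + $13,980.00 = $17,673.60.
Excess = $17,673.60 − $14,371.71 = $3,301.89.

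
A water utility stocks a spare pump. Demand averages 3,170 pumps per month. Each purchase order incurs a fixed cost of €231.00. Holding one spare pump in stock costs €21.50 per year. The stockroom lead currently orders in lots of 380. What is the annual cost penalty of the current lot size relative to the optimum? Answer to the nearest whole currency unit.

Annual demand D = 3,170 × 12 = 38,040.
EOQ = √(2DS/H) = √(2 × 38,040 × 231 / 21.5) ≈ 904.11.
Cost at Q* = (D/Q*)S + (Q*/2)H = √(2DSH) ≈ €19,438.40.
Cost at Q = 380: (38,040/380)×231 + (380/2)×21.5 = €23,124.32 + €4,085.00 = €27,209.32.
Excess = €27,209.32 − €19,438.40 = €7,770.92.

Extra cost ≈ €7,771 per year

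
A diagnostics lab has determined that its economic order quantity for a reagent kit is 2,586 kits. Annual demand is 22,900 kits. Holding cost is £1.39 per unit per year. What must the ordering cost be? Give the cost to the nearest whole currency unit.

S ≈ £203

Invert the EOQ relation Q*² = 2DS/H.
From Q* = √(2DS/H): S = Q*²H / (2D) = 2,586² × 1.39 / (2 × 22,900) = 202.9581.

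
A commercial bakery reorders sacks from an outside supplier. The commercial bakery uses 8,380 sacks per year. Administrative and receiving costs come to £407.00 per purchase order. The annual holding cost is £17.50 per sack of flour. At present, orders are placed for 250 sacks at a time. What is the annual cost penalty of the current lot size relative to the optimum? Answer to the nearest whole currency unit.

Extra cost ≈ £4,904 per year

EOQ = √(2DS/H) = √(2 × 8,380 × 407 / 17.5) ≈ 624.33.
Cost at Q* = (D/Q*)S + (Q*/2)H = √(2DSH) ≈ £10,925.80.
Cost at Q = 250: (8,380/250)×407 + (250/2)×17.5 = £13,642.64 + £2,187.50 = £15,830.14.
Excess = £15,830.14 − £10,925.80 = £4,904.34.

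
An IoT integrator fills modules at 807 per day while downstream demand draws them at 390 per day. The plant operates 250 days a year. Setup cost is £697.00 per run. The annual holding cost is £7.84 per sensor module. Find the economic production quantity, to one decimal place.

Annual demand D = 390 × 250 = 97,500.
Production build-up factor (1 − d/p) = 1 − 390/807 = 0.5167.
Q* = √(2DS / (H(1 − d/p))) = √(2 × 97,500 × 697 / (7.84 × 0.5167)).
= √(135,915,000 / 4.0512) ≈ 5792.211.

Q* ≈ 5,792.2 modules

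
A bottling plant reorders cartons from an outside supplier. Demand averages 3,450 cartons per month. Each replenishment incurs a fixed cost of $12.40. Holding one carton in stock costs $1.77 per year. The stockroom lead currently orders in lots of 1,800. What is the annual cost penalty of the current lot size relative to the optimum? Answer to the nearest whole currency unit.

Extra cost ≈ $530 per year

Annual demand D = 3,450 × 12 = 41,400.
EOQ = √(2DS/H) = √(2 × 41,400 × 12.4 / 1.77) ≈ 761.62.
Cost at Q* = (D/Q*)S + (Q*/2)H = √(2DSH) ≈ $1,348.07.
Cost at Q = 1,800: (41,400/1,800)×12.4 + (1,800/2)×1.77 = $285.20 + $1,593.00 = $1,878.20.
Excess = $1,878.20 − $1,348.07 = $530.13.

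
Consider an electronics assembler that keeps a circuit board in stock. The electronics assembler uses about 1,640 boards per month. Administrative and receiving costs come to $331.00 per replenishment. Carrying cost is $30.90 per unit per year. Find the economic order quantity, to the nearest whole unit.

Q* ≈ 649 boards

Annual demand D = 1,640 × 12 = 19,680.
EOQ = √(2DS / H) = √(2 × 19,680 × 331 / 30.9).
= √(13,028,160 / 30.9) = √421,623.301 ≈ 649.325.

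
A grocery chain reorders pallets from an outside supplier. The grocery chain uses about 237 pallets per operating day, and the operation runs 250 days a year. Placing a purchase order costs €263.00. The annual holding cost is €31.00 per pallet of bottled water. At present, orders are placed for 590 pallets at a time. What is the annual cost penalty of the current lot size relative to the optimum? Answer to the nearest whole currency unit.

Annual demand D = 237 × 250 = 59,250.
EOQ = √(2DS/H) = √(2 × 59,250 × 263 / 31) ≈ 1002.67.
Cost at Q* = (D/Q*)S + (Q*/2)H = √(2DSH) ≈ €31,082.64.
Cost at Q = 590: (59,250/590)×263 + (590/2)×31 = €26,411.44 + €9,145.00 = €35,556.44.
Excess = €35,556.44 − €31,082.64 = €4,473.80.

Extra cost ≈ €4,474 per year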